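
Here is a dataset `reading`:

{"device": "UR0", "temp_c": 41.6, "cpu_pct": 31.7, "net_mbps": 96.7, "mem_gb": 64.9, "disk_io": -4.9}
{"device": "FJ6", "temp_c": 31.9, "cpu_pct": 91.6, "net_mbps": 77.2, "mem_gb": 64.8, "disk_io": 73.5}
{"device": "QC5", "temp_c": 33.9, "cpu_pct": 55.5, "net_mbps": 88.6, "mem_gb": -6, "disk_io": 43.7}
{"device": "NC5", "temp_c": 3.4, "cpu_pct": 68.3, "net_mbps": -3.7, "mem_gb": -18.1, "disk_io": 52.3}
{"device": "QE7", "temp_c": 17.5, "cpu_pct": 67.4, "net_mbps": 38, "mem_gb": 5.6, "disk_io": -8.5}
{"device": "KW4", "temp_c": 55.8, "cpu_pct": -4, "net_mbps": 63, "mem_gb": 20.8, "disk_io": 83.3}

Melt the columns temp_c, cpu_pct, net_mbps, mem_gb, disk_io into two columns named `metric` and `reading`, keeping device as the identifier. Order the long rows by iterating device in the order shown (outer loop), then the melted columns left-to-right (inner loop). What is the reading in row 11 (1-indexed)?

30 rows total (6 × 5). Row 11: index ⌊(11-1)/5⌋ = 2 into device → QC5; (11-1) mod 5 = 0 into the melted columns → temp_c.
So row 11 is (QC5, temp_c, 33.9); reading = 33.9.

33.9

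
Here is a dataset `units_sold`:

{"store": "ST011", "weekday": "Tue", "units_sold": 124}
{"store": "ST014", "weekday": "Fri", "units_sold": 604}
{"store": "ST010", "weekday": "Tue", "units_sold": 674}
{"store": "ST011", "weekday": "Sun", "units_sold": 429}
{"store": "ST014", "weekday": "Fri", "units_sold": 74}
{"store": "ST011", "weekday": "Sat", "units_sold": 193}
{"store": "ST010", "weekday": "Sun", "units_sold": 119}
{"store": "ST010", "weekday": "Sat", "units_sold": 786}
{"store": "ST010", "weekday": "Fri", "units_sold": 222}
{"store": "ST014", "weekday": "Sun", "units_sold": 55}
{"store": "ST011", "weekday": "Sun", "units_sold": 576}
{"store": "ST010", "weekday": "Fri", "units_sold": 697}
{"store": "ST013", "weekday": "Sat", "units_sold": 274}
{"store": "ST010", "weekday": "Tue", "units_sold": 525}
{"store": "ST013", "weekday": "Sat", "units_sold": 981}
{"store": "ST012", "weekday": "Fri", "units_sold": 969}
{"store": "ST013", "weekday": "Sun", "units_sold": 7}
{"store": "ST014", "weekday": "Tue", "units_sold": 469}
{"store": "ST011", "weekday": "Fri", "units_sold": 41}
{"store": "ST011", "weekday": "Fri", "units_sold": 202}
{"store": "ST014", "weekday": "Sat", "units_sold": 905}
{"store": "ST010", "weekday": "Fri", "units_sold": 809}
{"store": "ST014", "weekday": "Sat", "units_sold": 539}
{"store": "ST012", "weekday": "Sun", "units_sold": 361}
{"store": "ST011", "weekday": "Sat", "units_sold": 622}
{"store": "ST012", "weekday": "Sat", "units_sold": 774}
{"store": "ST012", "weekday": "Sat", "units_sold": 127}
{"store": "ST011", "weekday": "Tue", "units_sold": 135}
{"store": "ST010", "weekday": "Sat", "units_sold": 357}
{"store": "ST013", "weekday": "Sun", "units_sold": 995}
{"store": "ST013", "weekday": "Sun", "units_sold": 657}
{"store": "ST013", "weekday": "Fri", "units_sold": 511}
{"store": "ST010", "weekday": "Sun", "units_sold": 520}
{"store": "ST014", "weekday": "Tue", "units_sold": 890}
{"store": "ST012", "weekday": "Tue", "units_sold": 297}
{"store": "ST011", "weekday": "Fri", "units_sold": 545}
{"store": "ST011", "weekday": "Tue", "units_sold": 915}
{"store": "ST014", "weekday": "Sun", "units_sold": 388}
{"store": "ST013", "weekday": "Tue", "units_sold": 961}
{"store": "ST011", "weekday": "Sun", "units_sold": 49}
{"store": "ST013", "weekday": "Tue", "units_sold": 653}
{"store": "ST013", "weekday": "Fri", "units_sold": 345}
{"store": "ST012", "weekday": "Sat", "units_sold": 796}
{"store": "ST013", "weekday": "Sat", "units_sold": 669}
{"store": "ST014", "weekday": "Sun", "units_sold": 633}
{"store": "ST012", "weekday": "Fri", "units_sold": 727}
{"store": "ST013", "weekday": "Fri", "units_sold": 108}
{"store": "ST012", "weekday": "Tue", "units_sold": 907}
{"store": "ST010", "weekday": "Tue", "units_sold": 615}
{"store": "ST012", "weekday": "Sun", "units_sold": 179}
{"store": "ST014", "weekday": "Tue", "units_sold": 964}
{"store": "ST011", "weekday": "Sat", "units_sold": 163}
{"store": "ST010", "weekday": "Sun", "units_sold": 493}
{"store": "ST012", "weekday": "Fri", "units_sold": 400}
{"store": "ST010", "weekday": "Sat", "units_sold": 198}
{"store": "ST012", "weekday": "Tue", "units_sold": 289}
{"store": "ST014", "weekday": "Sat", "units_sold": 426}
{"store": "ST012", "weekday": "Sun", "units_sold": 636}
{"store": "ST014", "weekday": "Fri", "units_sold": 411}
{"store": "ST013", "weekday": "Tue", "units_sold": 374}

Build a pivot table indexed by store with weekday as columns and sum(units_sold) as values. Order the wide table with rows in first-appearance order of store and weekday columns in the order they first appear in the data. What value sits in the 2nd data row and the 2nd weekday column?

With rows in first-appearance order of store, row 2 is store=ST014. weekday columns in first-appearance order: Tue, Fri, Sun, Sat; column 2 is Fri.
Long rows with store=ST014, weekday=Fri: 604 + 74 + 411 = 1089.

1089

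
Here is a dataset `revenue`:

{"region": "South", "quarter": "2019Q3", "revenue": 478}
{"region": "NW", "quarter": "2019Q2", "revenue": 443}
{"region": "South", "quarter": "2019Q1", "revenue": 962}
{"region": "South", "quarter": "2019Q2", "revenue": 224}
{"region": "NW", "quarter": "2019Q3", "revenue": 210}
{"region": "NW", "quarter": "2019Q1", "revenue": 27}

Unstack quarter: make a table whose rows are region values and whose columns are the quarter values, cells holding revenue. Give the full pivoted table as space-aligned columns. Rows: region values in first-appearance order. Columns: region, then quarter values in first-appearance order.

Columns: region plus the 3 distinct quarter values (2019Q3, 2019Q2, 2019Q1).
For example, row South column 2019Q3 takes revenue=478 from the long row (South, 2019Q3).

region  2019Q3  2019Q2  2019Q1
South   478     224     962   
NW      210     443     27    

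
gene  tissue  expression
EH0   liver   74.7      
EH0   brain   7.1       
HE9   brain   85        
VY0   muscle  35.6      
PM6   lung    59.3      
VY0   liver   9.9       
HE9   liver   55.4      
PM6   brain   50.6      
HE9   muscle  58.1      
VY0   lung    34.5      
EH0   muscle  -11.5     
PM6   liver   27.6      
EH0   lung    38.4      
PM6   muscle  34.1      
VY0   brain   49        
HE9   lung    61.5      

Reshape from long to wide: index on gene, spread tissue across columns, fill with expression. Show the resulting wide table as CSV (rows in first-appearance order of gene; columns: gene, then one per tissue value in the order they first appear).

Columns: gene plus the 4 distinct tissue values (liver, brain, muscle, lung).
For example, row EH0 column liver takes expression=74.7 from the long row (EH0, liver).

gene,liver,brain,muscle,lung
EH0,74.7,7.1,-11.5,38.4
HE9,55.4,85,58.1,61.5
VY0,9.9,49,35.6,34.5
PM6,27.6,50.6,34.1,59.3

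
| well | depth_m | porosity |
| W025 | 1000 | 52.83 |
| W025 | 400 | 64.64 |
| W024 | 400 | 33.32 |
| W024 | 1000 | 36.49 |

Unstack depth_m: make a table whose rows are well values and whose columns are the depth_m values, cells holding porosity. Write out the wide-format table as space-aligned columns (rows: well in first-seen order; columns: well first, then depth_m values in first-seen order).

Columns: well plus the 2 distinct depth_m values (1000, 400).
For example, row W025 column 1000 takes porosity=52.83 from the long row (W025, 1000).

well  1000   400  
W025  52.83  64.64
W024  36.49  33.32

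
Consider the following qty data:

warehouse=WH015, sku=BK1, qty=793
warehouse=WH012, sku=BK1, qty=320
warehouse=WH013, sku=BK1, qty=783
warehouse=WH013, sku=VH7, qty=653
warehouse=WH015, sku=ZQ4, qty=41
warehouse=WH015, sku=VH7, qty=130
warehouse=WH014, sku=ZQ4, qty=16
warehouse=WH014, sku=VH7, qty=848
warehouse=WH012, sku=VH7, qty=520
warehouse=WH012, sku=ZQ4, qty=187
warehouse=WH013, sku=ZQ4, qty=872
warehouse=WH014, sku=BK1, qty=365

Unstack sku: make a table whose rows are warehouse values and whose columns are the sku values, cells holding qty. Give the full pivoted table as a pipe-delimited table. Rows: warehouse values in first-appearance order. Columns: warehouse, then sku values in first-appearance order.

Columns: warehouse plus the 3 distinct sku values (BK1, VH7, ZQ4).
For example, row WH015 column BK1 takes qty=793 from the long row (WH015, BK1).

| warehouse | BK1 | VH7 | ZQ4 |
| WH015 | 793 | 130 | 41 |
| WH012 | 320 | 520 | 187 |
| WH013 | 783 | 653 | 872 |
| WH014 | 365 | 848 | 16 |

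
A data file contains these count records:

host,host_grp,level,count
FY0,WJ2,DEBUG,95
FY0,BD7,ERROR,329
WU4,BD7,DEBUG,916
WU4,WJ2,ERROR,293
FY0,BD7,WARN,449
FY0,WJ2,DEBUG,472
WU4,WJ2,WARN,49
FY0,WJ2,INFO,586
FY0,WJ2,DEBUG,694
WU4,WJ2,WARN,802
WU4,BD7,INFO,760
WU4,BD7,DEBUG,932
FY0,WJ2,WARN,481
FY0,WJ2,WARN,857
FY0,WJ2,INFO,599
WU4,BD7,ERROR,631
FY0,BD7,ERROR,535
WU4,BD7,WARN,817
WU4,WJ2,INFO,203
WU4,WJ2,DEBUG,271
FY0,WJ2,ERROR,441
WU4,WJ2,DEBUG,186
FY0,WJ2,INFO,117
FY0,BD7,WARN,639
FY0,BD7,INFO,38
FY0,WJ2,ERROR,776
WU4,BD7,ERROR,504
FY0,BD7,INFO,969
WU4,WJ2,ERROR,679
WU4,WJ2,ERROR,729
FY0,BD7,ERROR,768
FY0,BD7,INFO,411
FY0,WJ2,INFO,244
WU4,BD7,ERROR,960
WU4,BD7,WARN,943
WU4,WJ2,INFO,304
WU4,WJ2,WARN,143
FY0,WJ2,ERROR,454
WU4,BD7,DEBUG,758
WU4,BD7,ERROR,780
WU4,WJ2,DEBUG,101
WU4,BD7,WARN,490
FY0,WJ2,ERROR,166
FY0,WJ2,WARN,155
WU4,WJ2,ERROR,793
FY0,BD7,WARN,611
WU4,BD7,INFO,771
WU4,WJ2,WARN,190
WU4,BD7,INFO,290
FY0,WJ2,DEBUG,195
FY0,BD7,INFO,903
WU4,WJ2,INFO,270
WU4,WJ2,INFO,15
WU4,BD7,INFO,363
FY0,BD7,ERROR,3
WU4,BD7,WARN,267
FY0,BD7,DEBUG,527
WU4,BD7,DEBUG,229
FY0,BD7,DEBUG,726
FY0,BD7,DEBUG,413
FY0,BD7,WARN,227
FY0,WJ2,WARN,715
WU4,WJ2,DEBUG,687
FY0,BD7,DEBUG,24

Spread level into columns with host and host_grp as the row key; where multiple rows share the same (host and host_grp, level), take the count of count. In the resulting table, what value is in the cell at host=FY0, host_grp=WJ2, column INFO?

Rows with host=FY0, host_grp=WJ2 and level=INFO: count values are 586, 599, 117, 244.
4 rows match — count = 4.

4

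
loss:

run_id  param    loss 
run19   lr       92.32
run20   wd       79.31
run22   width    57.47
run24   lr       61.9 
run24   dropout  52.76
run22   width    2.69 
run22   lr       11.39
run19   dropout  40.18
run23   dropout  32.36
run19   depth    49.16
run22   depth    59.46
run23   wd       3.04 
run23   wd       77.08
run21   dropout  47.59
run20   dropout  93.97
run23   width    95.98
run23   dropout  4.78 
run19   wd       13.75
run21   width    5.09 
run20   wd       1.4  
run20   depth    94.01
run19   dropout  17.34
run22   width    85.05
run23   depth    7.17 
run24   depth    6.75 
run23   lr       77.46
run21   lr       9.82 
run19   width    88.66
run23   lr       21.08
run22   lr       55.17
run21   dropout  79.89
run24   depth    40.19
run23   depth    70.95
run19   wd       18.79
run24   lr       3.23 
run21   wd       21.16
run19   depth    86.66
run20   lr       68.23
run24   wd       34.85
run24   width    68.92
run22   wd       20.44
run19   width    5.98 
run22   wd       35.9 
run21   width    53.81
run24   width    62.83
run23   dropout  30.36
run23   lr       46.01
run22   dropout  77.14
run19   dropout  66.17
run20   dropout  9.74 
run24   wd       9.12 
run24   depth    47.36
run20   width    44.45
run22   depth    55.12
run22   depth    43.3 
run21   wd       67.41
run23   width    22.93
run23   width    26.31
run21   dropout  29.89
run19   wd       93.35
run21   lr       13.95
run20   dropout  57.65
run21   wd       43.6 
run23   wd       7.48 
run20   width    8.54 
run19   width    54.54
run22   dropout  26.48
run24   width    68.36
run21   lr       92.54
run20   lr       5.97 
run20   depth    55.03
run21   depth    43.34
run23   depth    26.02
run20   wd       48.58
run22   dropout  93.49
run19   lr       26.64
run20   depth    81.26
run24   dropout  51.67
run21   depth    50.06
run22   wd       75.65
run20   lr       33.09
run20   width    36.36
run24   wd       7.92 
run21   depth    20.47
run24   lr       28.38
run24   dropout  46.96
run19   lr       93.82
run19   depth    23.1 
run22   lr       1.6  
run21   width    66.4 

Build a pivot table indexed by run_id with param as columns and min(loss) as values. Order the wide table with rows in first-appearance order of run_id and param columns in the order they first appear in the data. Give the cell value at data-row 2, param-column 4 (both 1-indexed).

With rows in first-appearance order of run_id, row 2 is run_id=run20. param columns in first-appearance order: lr, wd, width, dropout, depth; column 4 is dropout.
Long rows with run_id=run20, param=dropout: min(93.97, 9.74, 57.65) = 9.74.

9.74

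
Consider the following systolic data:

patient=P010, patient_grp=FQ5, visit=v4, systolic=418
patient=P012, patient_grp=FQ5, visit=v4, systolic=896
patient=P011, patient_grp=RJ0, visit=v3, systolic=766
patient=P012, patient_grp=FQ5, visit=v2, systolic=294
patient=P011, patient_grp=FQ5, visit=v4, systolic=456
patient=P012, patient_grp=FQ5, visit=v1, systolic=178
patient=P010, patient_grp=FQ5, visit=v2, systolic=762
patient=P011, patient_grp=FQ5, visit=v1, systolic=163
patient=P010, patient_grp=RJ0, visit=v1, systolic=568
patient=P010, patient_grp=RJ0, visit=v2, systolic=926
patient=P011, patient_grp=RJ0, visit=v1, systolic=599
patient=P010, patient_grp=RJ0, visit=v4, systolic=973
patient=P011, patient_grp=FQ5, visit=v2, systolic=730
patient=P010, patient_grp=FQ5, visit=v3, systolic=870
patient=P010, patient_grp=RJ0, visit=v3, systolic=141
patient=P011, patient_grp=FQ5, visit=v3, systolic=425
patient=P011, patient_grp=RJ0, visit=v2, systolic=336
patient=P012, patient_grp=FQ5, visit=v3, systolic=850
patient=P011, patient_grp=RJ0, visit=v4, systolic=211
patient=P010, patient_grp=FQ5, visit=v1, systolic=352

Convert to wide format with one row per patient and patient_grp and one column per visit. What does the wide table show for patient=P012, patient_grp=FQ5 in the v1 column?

178

Wide layout: rows indexed by patient and patient_grp, columns are the 4 distinct visit values (v4, v3, v2, v1).
Cell (patient=P012, patient_grp=FQ5, visit=v1) draws from the long row where patient=P012, patient_grp=FQ5 and visit=v1, which has systolic=178.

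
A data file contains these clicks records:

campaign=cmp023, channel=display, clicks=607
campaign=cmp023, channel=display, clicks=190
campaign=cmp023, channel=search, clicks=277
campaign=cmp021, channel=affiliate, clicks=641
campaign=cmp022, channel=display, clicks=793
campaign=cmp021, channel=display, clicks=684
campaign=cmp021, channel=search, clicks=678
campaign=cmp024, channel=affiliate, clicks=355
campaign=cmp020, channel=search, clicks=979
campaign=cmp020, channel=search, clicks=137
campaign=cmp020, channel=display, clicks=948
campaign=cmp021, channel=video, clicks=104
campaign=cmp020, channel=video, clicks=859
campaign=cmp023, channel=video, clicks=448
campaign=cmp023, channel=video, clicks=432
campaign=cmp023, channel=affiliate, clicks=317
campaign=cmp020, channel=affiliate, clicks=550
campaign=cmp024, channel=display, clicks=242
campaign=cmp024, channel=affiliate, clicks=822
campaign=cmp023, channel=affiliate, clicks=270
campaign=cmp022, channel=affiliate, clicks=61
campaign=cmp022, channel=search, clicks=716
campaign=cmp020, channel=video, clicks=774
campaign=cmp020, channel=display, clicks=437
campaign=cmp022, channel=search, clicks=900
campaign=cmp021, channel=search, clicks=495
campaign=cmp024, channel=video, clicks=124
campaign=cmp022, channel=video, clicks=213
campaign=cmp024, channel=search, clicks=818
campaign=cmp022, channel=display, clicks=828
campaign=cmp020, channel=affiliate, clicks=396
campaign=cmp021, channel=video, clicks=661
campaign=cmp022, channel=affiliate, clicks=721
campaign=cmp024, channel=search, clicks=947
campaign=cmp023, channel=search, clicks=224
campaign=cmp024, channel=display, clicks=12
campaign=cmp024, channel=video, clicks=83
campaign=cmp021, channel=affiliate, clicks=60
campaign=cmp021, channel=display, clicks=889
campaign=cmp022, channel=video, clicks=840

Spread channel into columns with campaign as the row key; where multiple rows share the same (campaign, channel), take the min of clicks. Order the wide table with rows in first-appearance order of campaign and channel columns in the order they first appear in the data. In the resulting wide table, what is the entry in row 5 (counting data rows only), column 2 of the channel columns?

137

With rows in first-appearance order of campaign, row 5 is campaign=cmp020. channel columns in first-appearance order: display, search, affiliate, video; column 2 is search.
Long rows with campaign=cmp020, channel=search: min(979, 137) = 137.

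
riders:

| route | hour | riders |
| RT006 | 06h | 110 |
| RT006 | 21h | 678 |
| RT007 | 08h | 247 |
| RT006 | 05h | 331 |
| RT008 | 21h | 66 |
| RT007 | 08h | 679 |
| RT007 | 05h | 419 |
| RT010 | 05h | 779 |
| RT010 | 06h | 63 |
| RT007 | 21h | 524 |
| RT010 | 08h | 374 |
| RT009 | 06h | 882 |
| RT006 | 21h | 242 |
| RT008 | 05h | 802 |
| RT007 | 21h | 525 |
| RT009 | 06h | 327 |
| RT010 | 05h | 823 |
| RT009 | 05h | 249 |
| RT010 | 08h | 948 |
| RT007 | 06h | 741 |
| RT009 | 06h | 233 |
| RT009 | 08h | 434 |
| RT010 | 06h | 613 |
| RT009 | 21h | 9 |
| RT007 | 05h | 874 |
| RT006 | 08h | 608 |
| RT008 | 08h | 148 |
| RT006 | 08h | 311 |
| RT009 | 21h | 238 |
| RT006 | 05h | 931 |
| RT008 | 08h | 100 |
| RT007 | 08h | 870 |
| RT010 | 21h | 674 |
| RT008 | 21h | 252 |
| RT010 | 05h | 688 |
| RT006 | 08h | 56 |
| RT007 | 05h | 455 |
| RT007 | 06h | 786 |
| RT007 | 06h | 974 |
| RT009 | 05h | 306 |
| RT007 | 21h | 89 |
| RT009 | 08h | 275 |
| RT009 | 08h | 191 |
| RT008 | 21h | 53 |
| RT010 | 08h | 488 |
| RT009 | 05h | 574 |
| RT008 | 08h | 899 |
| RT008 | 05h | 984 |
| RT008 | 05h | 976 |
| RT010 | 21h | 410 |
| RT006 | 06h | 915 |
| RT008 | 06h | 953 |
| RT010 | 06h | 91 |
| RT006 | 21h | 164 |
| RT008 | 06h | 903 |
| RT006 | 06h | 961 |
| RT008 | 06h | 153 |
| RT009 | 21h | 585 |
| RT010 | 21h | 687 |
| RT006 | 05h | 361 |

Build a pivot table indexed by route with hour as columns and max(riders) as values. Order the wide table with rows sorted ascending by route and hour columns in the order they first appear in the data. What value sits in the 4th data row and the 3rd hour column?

434

With rows sorted ascending by route, row 4 is route=RT009. hour columns in first-appearance order: 06h, 21h, 08h, 05h; column 3 is 08h.
Long rows with route=RT009, hour=08h: max(434, 275, 191) = 434.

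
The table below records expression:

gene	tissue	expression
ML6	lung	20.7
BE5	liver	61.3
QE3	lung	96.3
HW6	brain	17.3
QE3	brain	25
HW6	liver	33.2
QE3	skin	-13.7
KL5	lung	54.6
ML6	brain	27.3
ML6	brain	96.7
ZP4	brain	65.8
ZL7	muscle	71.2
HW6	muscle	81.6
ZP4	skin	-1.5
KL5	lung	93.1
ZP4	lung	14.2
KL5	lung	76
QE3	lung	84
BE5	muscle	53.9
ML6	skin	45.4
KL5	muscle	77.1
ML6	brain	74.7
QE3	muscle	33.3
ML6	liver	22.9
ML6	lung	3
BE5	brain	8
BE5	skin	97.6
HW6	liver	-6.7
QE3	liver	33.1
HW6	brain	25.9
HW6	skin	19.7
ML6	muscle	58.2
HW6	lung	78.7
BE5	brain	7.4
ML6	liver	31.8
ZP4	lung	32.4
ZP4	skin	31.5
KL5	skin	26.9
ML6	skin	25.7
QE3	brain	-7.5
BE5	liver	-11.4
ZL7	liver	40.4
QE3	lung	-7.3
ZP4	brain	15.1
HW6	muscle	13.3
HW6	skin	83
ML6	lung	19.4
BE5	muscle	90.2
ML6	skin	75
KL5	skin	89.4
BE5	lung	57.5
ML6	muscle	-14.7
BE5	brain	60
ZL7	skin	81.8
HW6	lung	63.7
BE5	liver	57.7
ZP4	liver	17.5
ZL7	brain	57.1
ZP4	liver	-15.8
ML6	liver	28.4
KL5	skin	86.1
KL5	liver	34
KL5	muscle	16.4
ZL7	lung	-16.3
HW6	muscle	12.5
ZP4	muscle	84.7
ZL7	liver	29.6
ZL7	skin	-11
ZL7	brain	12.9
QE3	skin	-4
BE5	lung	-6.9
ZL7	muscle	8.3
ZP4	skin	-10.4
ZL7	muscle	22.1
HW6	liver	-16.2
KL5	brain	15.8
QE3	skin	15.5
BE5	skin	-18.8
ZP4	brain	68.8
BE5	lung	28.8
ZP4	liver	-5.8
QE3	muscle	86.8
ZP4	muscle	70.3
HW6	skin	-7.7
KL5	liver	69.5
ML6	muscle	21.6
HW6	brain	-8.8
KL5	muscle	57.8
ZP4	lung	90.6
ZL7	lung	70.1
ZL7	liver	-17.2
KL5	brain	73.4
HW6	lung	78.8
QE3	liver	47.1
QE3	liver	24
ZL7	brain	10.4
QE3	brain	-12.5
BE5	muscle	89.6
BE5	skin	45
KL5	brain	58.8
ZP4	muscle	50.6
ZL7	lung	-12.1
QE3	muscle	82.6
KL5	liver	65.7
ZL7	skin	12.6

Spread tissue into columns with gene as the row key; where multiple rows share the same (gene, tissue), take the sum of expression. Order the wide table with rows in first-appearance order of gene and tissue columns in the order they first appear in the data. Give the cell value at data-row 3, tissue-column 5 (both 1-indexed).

With rows in first-appearance order of gene, row 3 is gene=QE3. tissue columns in first-appearance order: lung, liver, brain, skin, muscle; column 5 is muscle.
Long rows with gene=QE3, tissue=muscle: 33.3 + 86.8 + 82.6 = 202.7.

202.7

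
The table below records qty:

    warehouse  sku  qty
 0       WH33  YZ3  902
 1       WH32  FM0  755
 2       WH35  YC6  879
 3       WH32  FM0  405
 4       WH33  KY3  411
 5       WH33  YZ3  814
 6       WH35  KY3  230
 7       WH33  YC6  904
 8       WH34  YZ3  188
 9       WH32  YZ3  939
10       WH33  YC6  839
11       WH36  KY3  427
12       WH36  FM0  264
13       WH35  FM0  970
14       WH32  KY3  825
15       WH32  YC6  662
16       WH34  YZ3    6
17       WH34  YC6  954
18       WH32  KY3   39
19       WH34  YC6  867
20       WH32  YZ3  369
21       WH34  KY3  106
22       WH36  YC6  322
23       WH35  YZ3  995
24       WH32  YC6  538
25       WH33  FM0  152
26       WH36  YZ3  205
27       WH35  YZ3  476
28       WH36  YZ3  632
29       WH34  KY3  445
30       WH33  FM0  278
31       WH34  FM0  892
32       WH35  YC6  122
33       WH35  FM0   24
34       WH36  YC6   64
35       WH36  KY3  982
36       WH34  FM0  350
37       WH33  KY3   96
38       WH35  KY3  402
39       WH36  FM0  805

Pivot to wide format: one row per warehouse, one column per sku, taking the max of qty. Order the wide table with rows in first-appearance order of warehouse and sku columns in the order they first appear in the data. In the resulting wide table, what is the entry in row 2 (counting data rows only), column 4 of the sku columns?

825

With rows in first-appearance order of warehouse, row 2 is warehouse=WH32. sku columns in first-appearance order: YZ3, FM0, YC6, KY3; column 4 is KY3.
Long rows with warehouse=WH32, sku=KY3: max(825, 39) = 825.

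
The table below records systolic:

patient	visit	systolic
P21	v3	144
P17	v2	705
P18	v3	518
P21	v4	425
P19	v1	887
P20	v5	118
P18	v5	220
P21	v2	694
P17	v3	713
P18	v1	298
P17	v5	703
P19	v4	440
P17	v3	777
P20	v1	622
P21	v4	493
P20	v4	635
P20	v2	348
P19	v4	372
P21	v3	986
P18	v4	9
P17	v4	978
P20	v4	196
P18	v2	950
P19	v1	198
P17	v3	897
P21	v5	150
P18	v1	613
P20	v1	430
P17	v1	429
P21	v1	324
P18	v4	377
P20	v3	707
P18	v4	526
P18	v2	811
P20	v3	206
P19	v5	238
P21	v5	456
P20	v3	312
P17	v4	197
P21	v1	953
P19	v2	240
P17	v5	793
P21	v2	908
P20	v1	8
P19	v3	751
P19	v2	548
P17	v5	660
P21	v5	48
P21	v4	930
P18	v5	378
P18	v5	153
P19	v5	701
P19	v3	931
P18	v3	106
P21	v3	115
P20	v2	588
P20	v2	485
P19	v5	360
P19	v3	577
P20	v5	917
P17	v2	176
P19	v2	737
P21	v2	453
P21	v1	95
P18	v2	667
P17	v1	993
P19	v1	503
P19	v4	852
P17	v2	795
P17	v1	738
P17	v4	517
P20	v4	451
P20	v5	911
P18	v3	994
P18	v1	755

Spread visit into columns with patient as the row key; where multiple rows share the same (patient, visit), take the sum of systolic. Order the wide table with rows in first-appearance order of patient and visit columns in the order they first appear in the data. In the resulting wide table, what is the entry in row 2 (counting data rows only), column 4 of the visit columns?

2160

With rows in first-appearance order of patient, row 2 is patient=P17. visit columns in first-appearance order: v3, v2, v4, v1, v5; column 4 is v1.
Long rows with patient=P17, visit=v1: 429 + 993 + 738 = 2160.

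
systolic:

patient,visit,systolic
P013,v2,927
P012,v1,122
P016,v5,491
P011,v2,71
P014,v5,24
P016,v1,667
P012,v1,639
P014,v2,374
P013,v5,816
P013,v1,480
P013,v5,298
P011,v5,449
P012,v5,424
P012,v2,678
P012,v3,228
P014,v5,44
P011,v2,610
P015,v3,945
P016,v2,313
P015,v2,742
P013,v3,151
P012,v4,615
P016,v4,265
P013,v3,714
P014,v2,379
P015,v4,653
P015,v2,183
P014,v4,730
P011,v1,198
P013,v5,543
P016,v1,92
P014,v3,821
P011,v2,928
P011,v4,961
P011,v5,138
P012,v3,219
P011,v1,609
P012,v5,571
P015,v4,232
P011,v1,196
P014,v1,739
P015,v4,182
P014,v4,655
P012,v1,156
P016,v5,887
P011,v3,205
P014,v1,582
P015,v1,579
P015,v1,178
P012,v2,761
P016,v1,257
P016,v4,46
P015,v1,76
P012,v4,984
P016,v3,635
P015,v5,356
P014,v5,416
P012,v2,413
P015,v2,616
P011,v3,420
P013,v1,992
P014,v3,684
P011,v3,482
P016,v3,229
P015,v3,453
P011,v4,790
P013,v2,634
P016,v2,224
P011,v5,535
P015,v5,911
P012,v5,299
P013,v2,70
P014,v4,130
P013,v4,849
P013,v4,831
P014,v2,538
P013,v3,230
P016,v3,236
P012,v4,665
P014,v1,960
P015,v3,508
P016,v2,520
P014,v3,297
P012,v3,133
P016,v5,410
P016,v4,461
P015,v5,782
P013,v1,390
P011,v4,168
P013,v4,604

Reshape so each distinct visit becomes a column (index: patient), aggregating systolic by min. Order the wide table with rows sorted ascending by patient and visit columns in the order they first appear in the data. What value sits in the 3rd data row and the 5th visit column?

604

With rows sorted ascending by patient, row 3 is patient=P013. visit columns in first-appearance order: v2, v1, v5, v3, v4; column 5 is v4.
Long rows with patient=P013, visit=v4: min(849, 831, 604) = 604.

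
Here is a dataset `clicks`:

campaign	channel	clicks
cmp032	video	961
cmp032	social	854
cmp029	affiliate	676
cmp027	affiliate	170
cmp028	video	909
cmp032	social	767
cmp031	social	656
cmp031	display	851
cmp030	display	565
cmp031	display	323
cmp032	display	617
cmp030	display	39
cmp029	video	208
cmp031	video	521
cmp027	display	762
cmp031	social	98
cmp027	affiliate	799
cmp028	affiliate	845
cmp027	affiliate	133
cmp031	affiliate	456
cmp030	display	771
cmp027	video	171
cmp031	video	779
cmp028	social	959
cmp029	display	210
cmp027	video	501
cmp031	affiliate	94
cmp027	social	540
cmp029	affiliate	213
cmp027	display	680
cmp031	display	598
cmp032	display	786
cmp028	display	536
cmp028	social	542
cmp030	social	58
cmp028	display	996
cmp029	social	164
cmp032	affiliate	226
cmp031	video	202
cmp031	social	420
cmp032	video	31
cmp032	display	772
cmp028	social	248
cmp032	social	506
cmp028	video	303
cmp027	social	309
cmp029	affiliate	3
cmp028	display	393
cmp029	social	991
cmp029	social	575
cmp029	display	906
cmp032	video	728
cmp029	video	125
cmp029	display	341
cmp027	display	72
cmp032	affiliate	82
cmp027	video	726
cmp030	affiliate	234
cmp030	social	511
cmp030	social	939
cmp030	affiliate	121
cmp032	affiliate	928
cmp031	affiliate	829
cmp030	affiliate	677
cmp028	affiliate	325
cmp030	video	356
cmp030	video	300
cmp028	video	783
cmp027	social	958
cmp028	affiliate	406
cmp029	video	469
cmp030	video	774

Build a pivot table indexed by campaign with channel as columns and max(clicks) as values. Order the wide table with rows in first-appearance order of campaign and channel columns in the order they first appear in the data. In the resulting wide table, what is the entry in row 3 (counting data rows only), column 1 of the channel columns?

With rows in first-appearance order of campaign, row 3 is campaign=cmp027. channel columns in first-appearance order: video, social, affiliate, display; column 1 is video.
Long rows with campaign=cmp027, channel=video: max(171, 501, 726) = 726.

726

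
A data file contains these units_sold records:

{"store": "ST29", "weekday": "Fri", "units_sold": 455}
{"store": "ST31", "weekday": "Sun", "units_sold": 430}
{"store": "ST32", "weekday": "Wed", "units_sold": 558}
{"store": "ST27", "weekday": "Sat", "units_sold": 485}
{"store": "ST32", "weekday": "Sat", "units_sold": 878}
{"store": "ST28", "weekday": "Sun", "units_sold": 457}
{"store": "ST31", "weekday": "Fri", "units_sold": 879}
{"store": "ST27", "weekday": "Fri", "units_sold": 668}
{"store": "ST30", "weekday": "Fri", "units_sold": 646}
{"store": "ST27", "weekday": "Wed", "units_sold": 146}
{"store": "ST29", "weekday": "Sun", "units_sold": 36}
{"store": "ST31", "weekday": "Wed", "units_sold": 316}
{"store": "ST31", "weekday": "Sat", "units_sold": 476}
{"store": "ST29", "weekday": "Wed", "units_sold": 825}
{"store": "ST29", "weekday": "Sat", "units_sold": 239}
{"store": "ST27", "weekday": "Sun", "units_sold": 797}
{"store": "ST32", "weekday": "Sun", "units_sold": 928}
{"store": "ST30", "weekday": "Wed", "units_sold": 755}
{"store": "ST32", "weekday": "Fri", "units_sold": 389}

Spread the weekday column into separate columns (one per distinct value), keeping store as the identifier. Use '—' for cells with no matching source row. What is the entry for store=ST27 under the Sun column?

The long row with store=ST27, weekday=Sun has units_sold=797.

797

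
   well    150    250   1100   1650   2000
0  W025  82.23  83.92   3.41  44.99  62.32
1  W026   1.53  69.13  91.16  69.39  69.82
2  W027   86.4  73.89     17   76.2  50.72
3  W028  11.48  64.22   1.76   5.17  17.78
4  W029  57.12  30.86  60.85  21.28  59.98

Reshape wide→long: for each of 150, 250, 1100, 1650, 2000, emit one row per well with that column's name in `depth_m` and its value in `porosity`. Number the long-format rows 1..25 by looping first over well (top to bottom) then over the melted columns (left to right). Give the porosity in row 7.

69.13

25 rows total (5 × 5). Row 7: index ⌊(7-1)/5⌋ = 1 into well → W026; (7-1) mod 5 = 1 into the melted columns → 250.
So row 7 is (W026, 250, 69.13); porosity = 69.13.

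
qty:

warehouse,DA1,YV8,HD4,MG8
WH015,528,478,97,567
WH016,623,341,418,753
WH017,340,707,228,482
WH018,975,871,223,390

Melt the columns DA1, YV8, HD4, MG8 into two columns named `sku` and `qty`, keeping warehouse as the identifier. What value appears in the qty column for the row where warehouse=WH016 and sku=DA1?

Unpivoting turns each (warehouse, wide-column) pair into one long row.
The wide cell at row WH016, column DA1 holds 623, so the long row (WH016, DA1) has qty=623.

623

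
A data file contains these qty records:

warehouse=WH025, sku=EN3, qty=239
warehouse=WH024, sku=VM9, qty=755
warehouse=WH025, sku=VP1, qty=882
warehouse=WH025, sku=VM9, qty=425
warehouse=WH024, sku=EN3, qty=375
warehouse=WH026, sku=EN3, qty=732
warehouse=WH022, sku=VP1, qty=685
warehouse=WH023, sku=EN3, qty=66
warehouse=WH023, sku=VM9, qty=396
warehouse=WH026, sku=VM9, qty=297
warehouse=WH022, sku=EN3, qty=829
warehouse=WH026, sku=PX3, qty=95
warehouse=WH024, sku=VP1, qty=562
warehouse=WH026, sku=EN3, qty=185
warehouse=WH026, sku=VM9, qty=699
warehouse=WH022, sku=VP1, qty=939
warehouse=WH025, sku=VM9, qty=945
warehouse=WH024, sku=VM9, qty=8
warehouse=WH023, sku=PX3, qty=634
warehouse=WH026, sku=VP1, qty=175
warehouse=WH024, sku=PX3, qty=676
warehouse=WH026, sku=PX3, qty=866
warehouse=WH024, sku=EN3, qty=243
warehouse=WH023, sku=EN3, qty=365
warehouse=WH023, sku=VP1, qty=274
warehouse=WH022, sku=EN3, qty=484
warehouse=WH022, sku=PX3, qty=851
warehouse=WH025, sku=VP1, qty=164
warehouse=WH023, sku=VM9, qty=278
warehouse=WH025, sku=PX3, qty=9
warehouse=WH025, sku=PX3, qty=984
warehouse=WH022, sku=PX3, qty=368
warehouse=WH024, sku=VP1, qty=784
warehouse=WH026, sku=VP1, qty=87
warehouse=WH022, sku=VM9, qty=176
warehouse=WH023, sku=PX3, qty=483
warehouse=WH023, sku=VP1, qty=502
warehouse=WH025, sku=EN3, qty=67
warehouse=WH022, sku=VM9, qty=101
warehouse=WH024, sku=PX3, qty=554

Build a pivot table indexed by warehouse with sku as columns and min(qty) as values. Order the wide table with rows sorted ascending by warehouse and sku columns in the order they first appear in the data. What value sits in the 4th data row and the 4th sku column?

With rows sorted ascending by warehouse, row 4 is warehouse=WH025. sku columns in first-appearance order: EN3, VM9, VP1, PX3; column 4 is PX3.
Long rows with warehouse=WH025, sku=PX3: min(9, 984) = 9.

9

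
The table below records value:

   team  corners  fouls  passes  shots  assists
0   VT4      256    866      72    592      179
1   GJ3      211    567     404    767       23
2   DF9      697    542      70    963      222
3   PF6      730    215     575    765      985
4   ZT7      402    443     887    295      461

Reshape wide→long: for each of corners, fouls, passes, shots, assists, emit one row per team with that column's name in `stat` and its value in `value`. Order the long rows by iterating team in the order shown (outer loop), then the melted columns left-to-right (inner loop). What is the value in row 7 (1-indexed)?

567

25 rows total (5 × 5). Row 7: index ⌊(7-1)/5⌋ = 1 into team → GJ3; (7-1) mod 5 = 1 into the melted columns → fouls.
So row 7 is (GJ3, fouls, 567); value = 567.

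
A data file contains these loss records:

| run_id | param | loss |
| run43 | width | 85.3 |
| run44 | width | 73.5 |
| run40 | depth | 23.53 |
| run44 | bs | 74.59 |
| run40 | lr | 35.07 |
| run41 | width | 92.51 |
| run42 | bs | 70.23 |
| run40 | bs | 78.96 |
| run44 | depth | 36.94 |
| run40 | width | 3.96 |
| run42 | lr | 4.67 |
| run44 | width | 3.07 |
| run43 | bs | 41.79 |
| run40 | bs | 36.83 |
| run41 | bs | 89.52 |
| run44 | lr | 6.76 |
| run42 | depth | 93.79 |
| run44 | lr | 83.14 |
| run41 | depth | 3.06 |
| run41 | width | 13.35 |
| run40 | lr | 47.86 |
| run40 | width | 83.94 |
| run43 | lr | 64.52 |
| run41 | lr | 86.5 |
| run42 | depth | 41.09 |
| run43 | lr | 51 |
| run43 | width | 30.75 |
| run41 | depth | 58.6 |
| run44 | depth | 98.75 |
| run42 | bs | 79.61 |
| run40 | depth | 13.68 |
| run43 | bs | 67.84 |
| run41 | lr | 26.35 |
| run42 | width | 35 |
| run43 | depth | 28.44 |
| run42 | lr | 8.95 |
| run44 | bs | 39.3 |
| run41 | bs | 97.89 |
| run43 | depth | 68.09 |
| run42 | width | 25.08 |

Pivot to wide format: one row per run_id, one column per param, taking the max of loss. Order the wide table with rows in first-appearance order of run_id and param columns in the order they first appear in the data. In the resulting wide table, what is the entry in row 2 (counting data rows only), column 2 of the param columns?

With rows in first-appearance order of run_id, row 2 is run_id=run44. param columns in first-appearance order: width, depth, bs, lr; column 2 is depth.
Long rows with run_id=run44, param=depth: max(36.94, 98.75) = 98.75.

98.75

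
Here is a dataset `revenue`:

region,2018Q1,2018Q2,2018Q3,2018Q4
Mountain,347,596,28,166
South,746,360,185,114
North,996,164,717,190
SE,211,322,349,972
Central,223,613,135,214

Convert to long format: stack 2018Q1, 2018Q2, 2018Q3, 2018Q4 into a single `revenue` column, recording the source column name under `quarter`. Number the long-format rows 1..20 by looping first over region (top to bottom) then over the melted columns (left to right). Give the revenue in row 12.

20 rows total (5 × 4). Row 12: index ⌊(12-1)/4⌋ = 2 into region → North; (12-1) mod 4 = 3 into the melted columns → 2018Q4.
So row 12 is (North, 2018Q4, 190); revenue = 190.

190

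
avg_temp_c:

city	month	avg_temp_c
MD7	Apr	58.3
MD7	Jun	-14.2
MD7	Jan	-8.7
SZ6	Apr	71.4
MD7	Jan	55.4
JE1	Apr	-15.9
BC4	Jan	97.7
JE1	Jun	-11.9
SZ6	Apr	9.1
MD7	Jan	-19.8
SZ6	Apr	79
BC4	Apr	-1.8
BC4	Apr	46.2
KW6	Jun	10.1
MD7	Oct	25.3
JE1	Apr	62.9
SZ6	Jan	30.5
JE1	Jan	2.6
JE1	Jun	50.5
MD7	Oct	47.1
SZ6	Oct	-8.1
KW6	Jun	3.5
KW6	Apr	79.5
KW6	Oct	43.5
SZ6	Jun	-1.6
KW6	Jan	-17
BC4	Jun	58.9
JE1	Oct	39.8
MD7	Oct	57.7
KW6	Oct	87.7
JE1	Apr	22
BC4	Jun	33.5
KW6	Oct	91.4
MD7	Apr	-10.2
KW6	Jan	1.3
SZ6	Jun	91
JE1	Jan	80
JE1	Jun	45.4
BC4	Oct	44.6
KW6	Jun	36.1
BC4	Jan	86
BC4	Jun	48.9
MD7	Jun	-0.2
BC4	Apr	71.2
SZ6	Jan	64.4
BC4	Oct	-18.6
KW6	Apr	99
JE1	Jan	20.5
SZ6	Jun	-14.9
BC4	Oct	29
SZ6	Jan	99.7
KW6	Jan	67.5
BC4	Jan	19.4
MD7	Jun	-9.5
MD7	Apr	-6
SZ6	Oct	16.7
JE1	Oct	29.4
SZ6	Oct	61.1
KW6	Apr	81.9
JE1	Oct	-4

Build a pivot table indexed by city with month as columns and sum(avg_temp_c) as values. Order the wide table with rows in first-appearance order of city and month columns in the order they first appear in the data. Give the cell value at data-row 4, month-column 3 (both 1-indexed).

With rows in first-appearance order of city, row 4 is city=BC4. month columns in first-appearance order: Apr, Jun, Jan, Oct; column 3 is Jan.
Long rows with city=BC4, month=Jan: 97.7 + 86 + 19.4 = 203.1.

203.1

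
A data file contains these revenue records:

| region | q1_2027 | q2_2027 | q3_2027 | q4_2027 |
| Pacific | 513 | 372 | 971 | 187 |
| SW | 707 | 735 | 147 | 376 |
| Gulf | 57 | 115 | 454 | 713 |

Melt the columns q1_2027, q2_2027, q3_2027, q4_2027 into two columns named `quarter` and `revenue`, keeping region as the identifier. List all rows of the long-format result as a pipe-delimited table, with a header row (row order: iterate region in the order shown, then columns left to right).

Each (region, column) pair becomes one row: 3 × 4 = 12 rows.
For example, (Pacific, q1_2027) → revenue=513.

| region | quarter | revenue |
| Pacific | q1_2027 | 513 |
| Pacific | q2_2027 | 372 |
| Pacific | q3_2027 | 971 |
| Pacific | q4_2027 | 187 |
| SW | q1_2027 | 707 |
| SW | q2_2027 | 735 |
| SW | q3_2027 | 147 |
| SW | q4_2027 | 376 |
| Gulf | q1_2027 | 57 |
| Gulf | q2_2027 | 115 |
| Gulf | q3_2027 | 454 |
| Gulf | q4_2027 | 713 |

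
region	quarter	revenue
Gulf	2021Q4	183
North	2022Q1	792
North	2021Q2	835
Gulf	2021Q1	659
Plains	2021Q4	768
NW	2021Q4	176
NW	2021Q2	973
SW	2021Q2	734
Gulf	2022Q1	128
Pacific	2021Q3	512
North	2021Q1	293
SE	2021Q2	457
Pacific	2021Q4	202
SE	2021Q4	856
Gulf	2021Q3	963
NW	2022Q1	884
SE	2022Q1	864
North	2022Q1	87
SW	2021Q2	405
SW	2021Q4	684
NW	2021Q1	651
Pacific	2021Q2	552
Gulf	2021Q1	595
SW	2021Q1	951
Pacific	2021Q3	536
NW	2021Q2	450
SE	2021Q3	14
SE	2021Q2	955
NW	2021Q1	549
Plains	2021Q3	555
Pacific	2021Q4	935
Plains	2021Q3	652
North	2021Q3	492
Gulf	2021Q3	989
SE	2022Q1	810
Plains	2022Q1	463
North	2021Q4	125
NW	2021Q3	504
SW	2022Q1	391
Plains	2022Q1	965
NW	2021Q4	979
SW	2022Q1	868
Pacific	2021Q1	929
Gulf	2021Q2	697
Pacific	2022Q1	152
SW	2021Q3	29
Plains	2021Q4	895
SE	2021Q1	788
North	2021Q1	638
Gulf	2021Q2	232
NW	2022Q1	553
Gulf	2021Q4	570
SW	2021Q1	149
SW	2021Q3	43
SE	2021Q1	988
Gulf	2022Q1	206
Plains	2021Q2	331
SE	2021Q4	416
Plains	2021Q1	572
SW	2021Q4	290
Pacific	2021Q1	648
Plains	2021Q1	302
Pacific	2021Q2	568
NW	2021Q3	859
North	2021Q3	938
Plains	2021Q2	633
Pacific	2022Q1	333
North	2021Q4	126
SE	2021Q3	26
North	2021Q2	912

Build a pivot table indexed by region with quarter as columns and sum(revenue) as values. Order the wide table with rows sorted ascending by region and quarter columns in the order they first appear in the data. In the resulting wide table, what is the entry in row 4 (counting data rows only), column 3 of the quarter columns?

1120

With rows sorted ascending by region, row 4 is region=Pacific. quarter columns in first-appearance order: 2021Q4, 2022Q1, 2021Q2, 2021Q1, 2021Q3; column 3 is 2021Q2.
Long rows with region=Pacific, quarter=2021Q2: 552 + 568 = 1120.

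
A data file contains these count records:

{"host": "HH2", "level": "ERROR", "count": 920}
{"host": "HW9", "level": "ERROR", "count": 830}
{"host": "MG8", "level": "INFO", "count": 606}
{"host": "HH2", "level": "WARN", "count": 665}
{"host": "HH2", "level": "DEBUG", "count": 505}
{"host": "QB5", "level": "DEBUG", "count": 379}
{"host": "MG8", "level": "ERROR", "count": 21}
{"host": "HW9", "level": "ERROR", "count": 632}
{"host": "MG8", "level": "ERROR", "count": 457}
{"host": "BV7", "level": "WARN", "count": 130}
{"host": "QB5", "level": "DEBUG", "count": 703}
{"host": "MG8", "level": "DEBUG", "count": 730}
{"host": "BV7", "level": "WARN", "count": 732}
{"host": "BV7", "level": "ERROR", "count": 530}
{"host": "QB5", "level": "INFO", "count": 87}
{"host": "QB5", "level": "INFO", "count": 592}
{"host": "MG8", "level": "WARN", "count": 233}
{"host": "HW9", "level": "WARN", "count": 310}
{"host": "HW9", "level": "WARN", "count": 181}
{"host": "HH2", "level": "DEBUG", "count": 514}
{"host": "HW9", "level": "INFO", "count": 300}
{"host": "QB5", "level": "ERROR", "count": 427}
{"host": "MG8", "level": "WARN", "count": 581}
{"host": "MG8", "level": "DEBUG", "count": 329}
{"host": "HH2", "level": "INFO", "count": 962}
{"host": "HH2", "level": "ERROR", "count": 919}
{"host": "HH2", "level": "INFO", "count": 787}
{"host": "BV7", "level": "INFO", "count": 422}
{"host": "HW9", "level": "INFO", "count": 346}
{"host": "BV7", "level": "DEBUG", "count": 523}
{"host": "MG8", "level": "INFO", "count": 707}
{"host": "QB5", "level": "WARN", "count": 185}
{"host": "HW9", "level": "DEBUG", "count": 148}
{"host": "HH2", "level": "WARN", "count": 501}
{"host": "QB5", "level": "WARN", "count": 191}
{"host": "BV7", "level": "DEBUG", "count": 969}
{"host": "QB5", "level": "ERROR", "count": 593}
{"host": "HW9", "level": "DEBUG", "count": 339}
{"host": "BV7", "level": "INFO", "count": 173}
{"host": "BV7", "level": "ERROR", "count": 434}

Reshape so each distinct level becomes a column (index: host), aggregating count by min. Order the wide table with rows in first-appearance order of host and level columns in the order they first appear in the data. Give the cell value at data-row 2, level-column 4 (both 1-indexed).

With rows in first-appearance order of host, row 2 is host=HW9. level columns in first-appearance order: ERROR, INFO, WARN, DEBUG; column 4 is DEBUG.
Long rows with host=HW9, level=DEBUG: min(148, 339) = 148.

148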